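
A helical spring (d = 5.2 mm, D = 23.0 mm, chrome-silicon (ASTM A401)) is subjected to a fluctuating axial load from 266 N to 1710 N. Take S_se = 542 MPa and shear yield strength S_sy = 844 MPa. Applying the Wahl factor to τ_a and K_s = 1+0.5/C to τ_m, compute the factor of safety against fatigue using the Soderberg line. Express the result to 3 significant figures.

0.771

C = D/d = 23.0/5.2 = 4.4231; K_W = (4C−1)/(4C−4)+0.615/C = 1.3581; K_s = 1+0.5/C = 1.1130
F_a = (F_max−F_min)/2 = 722 N; F_m = (F_max+F_min)/2 = 988 N
τ_a = K_W·8F_aD/(πd³) = 1.3581 × 300.74 = 408.45 MPa
τ_m = K_s·8F_mD/(πd³) = 1.1130 × 411.54 = 458.06 MPa
Soderberg: 1/n_f = τ_a/S_se + τ_m/S_sy = 408.45/542 + 458.06/844 = 0.75360 + 0.54273 = 1.2963
n_f = 1/1.2963 = 0.7714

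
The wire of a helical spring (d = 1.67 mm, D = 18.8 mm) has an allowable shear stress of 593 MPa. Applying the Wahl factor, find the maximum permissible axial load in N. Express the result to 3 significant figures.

C = D/d = 18.8/1.67 = 11.2575
K_W = (4C−1)/(4C−4) + 0.615/C = 44.030/41.030 + 0.0546 = 1.1277
τ_max = K·8FD/(πd³) → F_max = τ_allow·πd³/(8DK)
F_max = 593·π·1.67³/(8·18.8·1.1277) = 8676.7/169.61 = 51.156 N

51.2 N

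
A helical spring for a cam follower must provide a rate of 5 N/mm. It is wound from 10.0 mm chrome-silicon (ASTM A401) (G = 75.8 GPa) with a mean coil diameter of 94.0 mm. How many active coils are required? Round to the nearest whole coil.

23

N_a = Gd⁴/(8D³k) = (75.8×10³ × 10.0⁴)/(8 × 94.0³ × 5)
    = 7.58e+08 / 3.32234e+07 = 22.82 → 23 coils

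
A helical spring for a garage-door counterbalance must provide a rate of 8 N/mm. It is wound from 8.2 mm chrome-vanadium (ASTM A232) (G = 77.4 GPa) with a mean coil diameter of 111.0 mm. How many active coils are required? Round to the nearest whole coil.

N_a = Gd⁴/(8D³k) = (77.4×10³ × 8.2⁴)/(8 × 111.0³ × 8)
    = 3.49942e+08 / 8.75284e+07 = 3.998 → 4 coils

4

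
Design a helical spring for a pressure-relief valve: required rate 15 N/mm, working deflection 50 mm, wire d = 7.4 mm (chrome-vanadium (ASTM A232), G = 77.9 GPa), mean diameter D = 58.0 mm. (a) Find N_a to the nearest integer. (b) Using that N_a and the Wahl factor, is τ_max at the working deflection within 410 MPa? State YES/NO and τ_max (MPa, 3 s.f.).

(a) 10 coils; (b) YES, τ_max = 324 MPa

N_a = Gd⁴/(8D³k) = (77.9×10³)(7.4⁴)/(8·58.0³·15) = 9.977 → N_a = 10
Actual rate k = Gd⁴/(8D³·10) = 14.965 N/mm
Working load F = kδ = 14.965·50 = 748.27 N
C = 58.0/7.4 = 7.8378; K_W = (4C−1)/(4C−4)+0.615/C = 1.1881
τ_max = K_W·8FD/(πd³) = 1.1881·272.73 = 324.04 MPa
τ_max ≤ 410 MPa → acceptable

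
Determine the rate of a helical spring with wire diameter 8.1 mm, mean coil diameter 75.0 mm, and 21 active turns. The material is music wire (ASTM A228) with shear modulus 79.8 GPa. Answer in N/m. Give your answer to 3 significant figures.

k = Gd⁴/(8D³N_a) = (79.8×10³ × 8.1⁴) / (8 × 75.0³ × 21)
  = 3.43513e+08 / 7.0875e+07 = 4.8467 N/mm = 4846.7 N/m

4850 N/m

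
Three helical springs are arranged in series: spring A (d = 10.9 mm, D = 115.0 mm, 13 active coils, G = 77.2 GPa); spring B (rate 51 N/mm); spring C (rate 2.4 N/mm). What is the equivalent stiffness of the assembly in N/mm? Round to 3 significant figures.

1.72 N/mm

k_A = Gd⁴/(8D³N_a) = (77.2×10³)(10.9⁴)/(8·115.0³·13) = 6.8896 N/mm
Series: 1/k_eq = 1/6.8896 + 1/51 + 1/2.4 = 0.58142; k_eq = 1.7199 N/mm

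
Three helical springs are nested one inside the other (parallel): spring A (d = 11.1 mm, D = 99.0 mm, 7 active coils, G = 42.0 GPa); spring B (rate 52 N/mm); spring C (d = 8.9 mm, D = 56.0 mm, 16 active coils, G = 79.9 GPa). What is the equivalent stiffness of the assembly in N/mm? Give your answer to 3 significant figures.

k_A = Gd⁴/(8D³N_a) = (42.0×10³)(11.1⁴)/(8·99.0³·7) = 11.734 N/mm
k_C = Gd⁴/(8D³N_a) = (79.9×10³)(8.9⁴)/(8·56.0³·16) = 22.301 N/mm
Parallel: k_eq = 11.734 + 52 + 22.301 = 86.035 N/mm

86.0 N/mm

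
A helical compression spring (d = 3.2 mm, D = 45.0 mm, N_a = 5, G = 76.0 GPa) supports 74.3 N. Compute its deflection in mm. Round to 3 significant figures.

k = Gd⁴/(8D³N_a) = (76.0×10³)(3.2⁴)/(8·45.0³·5) = 2.1863 N/mm
δ = F/k = 74.3 / 2.1863 = 33.984 mm

34.0 mm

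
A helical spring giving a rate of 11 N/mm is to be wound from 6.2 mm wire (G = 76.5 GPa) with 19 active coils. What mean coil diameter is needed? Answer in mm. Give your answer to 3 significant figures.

40.7 mm

D = (Gd⁴/(8N_a·k))^(1/3) = (76.5×10³·6.2⁴/(8·19·11))^(1/3)
  = (67607)^(1/3) = 40.7378 mm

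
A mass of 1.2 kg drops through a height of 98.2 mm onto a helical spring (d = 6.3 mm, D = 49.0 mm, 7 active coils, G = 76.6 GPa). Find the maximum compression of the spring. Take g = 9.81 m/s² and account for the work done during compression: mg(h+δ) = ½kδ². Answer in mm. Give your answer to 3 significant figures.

11.9 mm

k = Gd⁴/(8D³N_a) = (76.6×10³)(6.3⁴)/(8·49.0³·7) = 18.315 N/mm
W = mg = 1.2 × 9.81 = 11.772 N
½kδ² − Wδ − Wh = 0 → δ = (W + √(W² + 2kWh))/k
δ = (11.772 + √(138.58 + 42345.4))/18.315 = (11.772 + 206.12)/18.315 = 11.897 mm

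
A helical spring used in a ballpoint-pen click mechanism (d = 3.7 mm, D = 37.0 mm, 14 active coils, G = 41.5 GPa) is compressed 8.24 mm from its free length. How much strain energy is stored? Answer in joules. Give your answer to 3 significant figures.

0.0465 J

k = Gd⁴/(8D³N_a) = (41.5×10³)(3.7⁴)/(8·37.0³·14) = 1.371 N/mm
U = ½kδ² = 0.5 × 1.371 × 8.24² = 46.543 N·mm = 0.046543 J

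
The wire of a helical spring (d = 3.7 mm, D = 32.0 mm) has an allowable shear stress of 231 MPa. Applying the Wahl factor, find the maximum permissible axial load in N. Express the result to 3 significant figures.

123 N

C = D/d = 32.0/3.7 = 8.6486
K_W = (4C−1)/(4C−4) + 0.615/C = 33.595/30.595 + 0.0711 = 1.1692
τ_max = K·8FD/(πd³) → F_max = τ_allow·πd³/(8DK)
F_max = 231·π·3.7³/(8·32.0·1.1692) = 36759/299.31 = 122.81 N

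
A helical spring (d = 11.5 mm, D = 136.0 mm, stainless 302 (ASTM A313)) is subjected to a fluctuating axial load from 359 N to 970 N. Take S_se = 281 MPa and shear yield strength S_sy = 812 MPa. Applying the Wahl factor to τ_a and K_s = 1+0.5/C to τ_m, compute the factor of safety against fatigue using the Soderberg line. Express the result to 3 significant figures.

C = D/d = 136.0/11.5 = 11.8261; K_W = (4C−1)/(4C−4)+0.615/C = 1.1213; K_s = 1+0.5/C = 1.0423
F_a = (F_max−F_min)/2 = 305.5 N; F_m = (F_max+F_min)/2 = 664.5 N
τ_a = K_W·8F_aD/(πd³) = 1.1213 × 69.566 = 78.003 MPa
τ_m = K_s·8F_mD/(πd³) = 1.0423 × 151.31 = 157.71 MPa
Soderberg: 1/n_f = τ_a/S_se + τ_m/S_sy = 78.003/281 + 157.71/812 = 0.27759 + 0.19423 = 0.47182
n_f = 1/0.47182 = 2.119

2.12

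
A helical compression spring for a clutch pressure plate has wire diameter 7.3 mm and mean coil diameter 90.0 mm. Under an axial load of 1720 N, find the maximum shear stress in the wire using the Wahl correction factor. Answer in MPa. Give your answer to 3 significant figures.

1130 MPa

Spring index C = D/d = 90.0/7.3 = 12.3288
K_W = (4C−1)/(4C−4) + 0.615/C = 48.315/45.315 + 0.0499 = 1.1161
τ₀ = 8FD/(πd³) = 8·1720·90.0/(π·7.3³) = 1.2384e+06/1222.1 = 1013.3 MPa
τ_max = K·τ₀ = 1.1161 × 1013.3 = 1130.9 MPa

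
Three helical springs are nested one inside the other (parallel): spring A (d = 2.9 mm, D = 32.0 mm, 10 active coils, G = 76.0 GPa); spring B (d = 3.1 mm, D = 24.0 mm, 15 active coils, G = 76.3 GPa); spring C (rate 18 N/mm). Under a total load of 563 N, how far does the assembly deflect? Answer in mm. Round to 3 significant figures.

23.2 mm

k_A = Gd⁴/(8D³N_a) = (76.0×10³)(2.9⁴)/(8·32.0³·10) = 2.0505 N/mm
k_B = Gd⁴/(8D³N_a) = (76.3×10³)(3.1⁴)/(8·24.0³·15) = 4.2477 N/mm
Parallel: k_eq = 2.0505 + 4.2477 + 18 = 24.298 N/mm
δ = F/k_eq = 563/24.298 = 23.17 mm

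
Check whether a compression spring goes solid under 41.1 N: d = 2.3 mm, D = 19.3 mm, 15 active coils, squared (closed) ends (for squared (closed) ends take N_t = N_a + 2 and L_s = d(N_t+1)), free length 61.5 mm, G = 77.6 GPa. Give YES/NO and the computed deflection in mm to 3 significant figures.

NO, δ = 16.3 mm

k = Gd⁴/(8D³N_a) = (77.6×10³)(2.3⁴)/(8·19.3³·15) = 2.5172 N/mm
N_t = 17; L_s = 2.3·18 = 41.4 mm; δ_solid = L₀ − L_s = 61.5 − 41.4 = 20.1 mm
δ = F/k = 41.1/2.5172 = 16.328 mm
δ < δ_solid → spring does not go solid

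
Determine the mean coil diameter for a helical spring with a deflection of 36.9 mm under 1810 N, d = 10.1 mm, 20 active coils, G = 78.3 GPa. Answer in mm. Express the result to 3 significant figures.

Required rate k = F/δ = 1810/36.9 = 49.051 N/mm
D = (Gd⁴/(8N_a·k))^(1/3) = (78.3×10³·10.1⁴/(8·20·49.051))^(1/3)
  = (103819)^(1/3) = 46.9993 mm

47.0 mm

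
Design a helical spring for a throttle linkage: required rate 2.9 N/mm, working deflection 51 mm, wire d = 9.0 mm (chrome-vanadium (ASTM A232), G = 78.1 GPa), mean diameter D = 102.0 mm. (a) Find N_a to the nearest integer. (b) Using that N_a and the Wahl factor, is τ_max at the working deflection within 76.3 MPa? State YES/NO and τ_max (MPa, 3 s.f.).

N_a = Gd⁴/(8D³k) = (78.1×10³)(9.0⁴)/(8·102.0³·2.9) = 20.81 → N_a = 21
Actual rate k = Gd⁴/(8D³·21) = 2.8742 N/mm
Working load F = kδ = 2.8742·51 = 146.58 N
C = 102.0/9.0 = 11.3333; K_W = (4C−1)/(4C−4)+0.615/C = 1.1268
τ_max = K_W·8FD/(πd³) = 1.1268·52.227 = 58.852 MPa
τ_max ≤ 76.3 MPa → acceptable

(a) 21 coils; (b) YES, τ_max = 58.9 MPa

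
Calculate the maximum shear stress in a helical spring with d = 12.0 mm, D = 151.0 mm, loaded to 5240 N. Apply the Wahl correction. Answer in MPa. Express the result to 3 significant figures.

1300 MPa

Spring index C = D/d = 151.0/12.0 = 12.5833
K_W = (4C−1)/(4C−4) + 0.615/C = 49.333/46.333 + 0.0489 = 1.1136
τ₀ = 8FD/(πd³) = 8·5240·151.0/(π·12.0³) = 6.32992e+06/5428.7 = 1166 MPa
τ_max = K·τ₀ = 1.1136 × 1166 = 1298.5 MPa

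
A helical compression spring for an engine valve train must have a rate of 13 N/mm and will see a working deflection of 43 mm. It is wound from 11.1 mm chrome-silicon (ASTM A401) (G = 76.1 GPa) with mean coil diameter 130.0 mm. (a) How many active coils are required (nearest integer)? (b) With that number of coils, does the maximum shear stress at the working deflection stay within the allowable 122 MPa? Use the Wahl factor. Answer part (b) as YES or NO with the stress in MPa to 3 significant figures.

N_a = Gd⁴/(8D³k) = (76.1×10³)(11.1⁴)/(8·130.0³·13) = 5.056 → N_a = 5
Actual rate k = Gd⁴/(8D³·5) = 13.146 N/mm
Working load F = kδ = 13.146·43 = 565.27 N
C = 130.0/11.1 = 11.7117; K_W = (4C−1)/(4C−4)+0.615/C = 1.1225
τ_max = K_W·8FD/(πd³) = 1.1225·136.83 = 153.59 MPa
τ_max > 122 MPa → exceeds allowable

(a) 5 coils; (b) NO, τ_max = 154 MPa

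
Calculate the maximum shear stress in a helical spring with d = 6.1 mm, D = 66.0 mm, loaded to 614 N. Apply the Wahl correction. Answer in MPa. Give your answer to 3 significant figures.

515 MPa

Spring index C = D/d = 66.0/6.1 = 10.8197
K_W = (4C−1)/(4C−4) + 0.615/C = 42.279/39.279 + 0.0568 = 1.1332
τ₀ = 8FD/(πd³) = 8·614·66.0/(π·6.1³) = 324192/713.08 = 454.64 MPa
τ_max = K·τ₀ = 1.1332 × 454.64 = 515.2 MPa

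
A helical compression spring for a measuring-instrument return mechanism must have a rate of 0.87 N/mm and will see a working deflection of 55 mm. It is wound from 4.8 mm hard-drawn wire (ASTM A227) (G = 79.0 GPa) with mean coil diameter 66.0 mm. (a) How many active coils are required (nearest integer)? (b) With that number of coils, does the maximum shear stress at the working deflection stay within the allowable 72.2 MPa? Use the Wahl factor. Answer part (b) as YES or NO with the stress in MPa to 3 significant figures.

N_a = Gd⁴/(8D³k) = (79.0×10³)(4.8⁴)/(8·66.0³·0.87) = 20.96 → N_a = 21
Actual rate k = Gd⁴/(8D³·21) = 0.86826 N/mm
Working load F = kδ = 0.86826·55 = 47.754 N
C = 66.0/4.8 = 13.7500; K_W = (4C−1)/(4C−4)+0.615/C = 1.1036
τ_max = K_W·8FD/(πd³) = 1.1036·72.573 = 80.088 MPa
τ_max > 72.2 MPa → exceeds allowable

(a) 21 coils; (b) NO, τ_max = 80.1 MPa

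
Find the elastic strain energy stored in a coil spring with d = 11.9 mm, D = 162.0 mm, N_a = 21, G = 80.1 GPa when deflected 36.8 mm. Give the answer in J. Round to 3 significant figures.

k = Gd⁴/(8D³N_a) = (80.1×10³)(11.9⁴)/(8·162.0³·21) = 2.2489 N/mm
U = ½kδ² = 0.5 × 2.2489 × 36.8² = 1522.8 N·mm = 1.5228 J

1.52 J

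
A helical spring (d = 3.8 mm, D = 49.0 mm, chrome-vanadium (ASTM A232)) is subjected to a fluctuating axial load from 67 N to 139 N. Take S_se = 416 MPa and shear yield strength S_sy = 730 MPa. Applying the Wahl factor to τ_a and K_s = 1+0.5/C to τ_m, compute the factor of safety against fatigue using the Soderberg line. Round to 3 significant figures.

C = D/d = 49.0/3.8 = 12.8947; K_W = (4C−1)/(4C−4)+0.615/C = 1.1107; K_s = 1+0.5/C = 1.0388
F_a = (F_max−F_min)/2 = 36 N; F_m = (F_max+F_min)/2 = 103 N
τ_a = K_W·8F_aD/(πd³) = 1.1107 × 81.863 = 90.929 MPa
τ_m = K_s·8F_mD/(πd³) = 1.0388 × 234.22 = 243.3 MPa
Soderberg: 1/n_f = τ_a/S_se + τ_m/S_sy = 90.929/416 + 243.3/730 = 0.21858 + 0.33329 = 0.55187
n_f = 1/0.55187 = 1.812

1.81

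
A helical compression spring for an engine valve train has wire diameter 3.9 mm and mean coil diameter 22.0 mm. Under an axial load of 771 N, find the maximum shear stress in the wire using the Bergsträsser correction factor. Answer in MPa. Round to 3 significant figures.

Spring index C = D/d = 22.0/3.9 = 5.6410
K_B = (4C+2)/(4C−3) = 24.564/19.564 = 1.2556
τ₀ = 8FD/(πd³) = 8·771·22.0/(π·3.9³) = 135696/186.36 = 728.15 MPa
τ_max = K·τ₀ = 1.2556 × 728.15 = 914.25 MPa

914 MPa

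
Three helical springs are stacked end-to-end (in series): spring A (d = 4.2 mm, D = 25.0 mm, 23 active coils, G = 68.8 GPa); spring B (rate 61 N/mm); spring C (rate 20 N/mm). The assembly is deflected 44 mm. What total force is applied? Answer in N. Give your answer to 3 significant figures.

k_A = Gd⁴/(8D³N_a) = (68.8×10³)(4.2⁴)/(8·25.0³·23) = 7.4464 N/mm
Series: 1/k_eq = 1/7.4464 + 1/61 + 1/20 = 0.20069; k_eq = 4.9829 N/mm
F = k_eq·δ = 4.9829·44 = 219.25 N

219 N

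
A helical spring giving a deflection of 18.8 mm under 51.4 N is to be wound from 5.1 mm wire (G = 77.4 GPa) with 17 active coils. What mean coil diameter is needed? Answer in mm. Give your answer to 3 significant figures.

Required rate k = F/δ = 51.4/18.8 = 2.734 N/mm
D = (Gd⁴/(8N_a·k))^(1/3) = (77.4×10³·5.1⁴/(8·17·2.734))^(1/3)
  = (140824)^(1/3) = 52.0266 mm

52.0 mm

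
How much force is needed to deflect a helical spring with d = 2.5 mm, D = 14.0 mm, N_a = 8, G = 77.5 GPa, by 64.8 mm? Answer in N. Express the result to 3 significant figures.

1120 N

k = Gd⁴/(8D³N_a) = (77.5×10³)(2.5⁴)/(8·14.0³·8) = 17.238 N/mm
F = k·δ = 17.238 × 64.8 = 1117.1 N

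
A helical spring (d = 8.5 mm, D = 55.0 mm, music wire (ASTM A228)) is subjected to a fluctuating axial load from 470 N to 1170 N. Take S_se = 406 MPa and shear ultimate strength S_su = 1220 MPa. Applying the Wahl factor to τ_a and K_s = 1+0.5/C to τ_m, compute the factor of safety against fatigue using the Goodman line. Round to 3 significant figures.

2.45

C = D/d = 55.0/8.5 = 6.4706; K_W = (4C−1)/(4C−4)+0.615/C = 1.2321; K_s = 1+0.5/C = 1.0773
F_a = (F_max−F_min)/2 = 350 N; F_m = (F_max+F_min)/2 = 820 N
τ_a = K_W·8F_aD/(πd³) = 1.2321 × 79.82 = 98.35 MPa
τ_m = K_s·8F_mD/(πd³) = 1.0773 × 187.01 = 201.46 MPa
Goodman: 1/n_f = τ_a/S_se + τ_m/S_su = 98.35/406 + 201.46/1220 = 0.24224 + 0.16513 = 0.40737
n_f = 1/0.40737 = 2.455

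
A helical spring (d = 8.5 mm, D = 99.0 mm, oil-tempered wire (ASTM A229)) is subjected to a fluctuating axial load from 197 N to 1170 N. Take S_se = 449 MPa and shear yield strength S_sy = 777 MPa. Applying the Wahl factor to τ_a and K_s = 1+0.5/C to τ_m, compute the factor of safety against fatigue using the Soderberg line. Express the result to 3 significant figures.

C = D/d = 99.0/8.5 = 11.6471; K_W = (4C−1)/(4C−4)+0.615/C = 1.1232; K_s = 1+0.5/C = 1.0429
F_a = (F_max−F_min)/2 = 486.5 N; F_m = (F_max+F_min)/2 = 683.5 N
τ_a = K_W·8F_aD/(πd³) = 1.1232 × 199.71 = 224.32 MPa
τ_m = K_s·8F_mD/(πd³) = 1.0429 × 280.58 = 292.63 MPa
Soderberg: 1/n_f = τ_a/S_se + τ_m/S_sy = 224.32/449 + 292.63/777 = 0.49961 + 0.37661 = 0.87622
n_f = 1/0.87622 = 1.141

1.14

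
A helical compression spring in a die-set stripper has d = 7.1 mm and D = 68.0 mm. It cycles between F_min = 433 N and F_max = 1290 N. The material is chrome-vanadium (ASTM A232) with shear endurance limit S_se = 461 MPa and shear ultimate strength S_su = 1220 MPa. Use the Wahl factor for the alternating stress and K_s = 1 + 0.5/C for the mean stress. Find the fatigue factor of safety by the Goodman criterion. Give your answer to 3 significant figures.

C = D/d = 68.0/7.1 = 9.5775; K_W = (4C−1)/(4C−4)+0.615/C = 1.1517; K_s = 1+0.5/C = 1.0522
F_a = (F_max−F_min)/2 = 428.5 N; F_m = (F_max+F_min)/2 = 861.5 N
τ_a = K_W·8F_aD/(πd³) = 1.1517 × 207.31 = 238.75 MPa
τ_m = K_s·8F_mD/(πd³) = 1.0522 × 416.8 = 438.56 MPa
Goodman: 1/n_f = τ_a/S_se + τ_m/S_su = 238.75/461 + 438.56/1220 = 0.51790 + 0.35948 = 0.87738
n_f = 1/0.87738 = 1.14

1.14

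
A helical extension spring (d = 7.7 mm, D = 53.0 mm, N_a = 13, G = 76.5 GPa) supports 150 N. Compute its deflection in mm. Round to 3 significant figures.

8.64 mm

k = Gd⁴/(8D³N_a) = (76.5×10³)(7.7⁴)/(8·53.0³·13) = 17.369 N/mm
δ = F/k = 150 / 17.369 = 8.6363 mm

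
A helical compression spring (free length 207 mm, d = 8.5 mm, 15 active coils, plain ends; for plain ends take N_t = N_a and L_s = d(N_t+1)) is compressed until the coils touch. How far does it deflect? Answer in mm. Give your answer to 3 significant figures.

N_t = 15; L_s = 8.5·16 = 136 mm
δ_solid = L₀ − L_s = 207 − 136 = 71 mm

71.0 mm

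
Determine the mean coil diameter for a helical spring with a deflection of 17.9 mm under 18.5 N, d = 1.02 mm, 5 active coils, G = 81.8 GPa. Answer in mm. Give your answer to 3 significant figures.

12.9 mm

Required rate k = F/δ = 18.5/17.9 = 1.0335 N/mm
D = (Gd⁴/(8N_a·k))^(1/3) = (81.8×10³·1.02⁴/(8·5·1.0335))^(1/3)
  = (2141.78)^(1/3) = 12.8902 mm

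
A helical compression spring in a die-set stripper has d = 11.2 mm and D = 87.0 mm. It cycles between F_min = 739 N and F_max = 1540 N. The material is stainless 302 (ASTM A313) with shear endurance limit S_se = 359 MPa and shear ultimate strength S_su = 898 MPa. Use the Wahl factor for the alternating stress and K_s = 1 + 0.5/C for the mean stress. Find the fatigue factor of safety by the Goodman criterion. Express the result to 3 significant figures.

2.37

C = D/d = 87.0/11.2 = 7.7679; K_W = (4C−1)/(4C−4)+0.615/C = 1.1900; K_s = 1+0.5/C = 1.0644
F_a = (F_max−F_min)/2 = 400.5 N; F_m = (F_max+F_min)/2 = 1139.5 N
τ_a = K_W·8F_aD/(πd³) = 1.1900 × 63.155 = 75.154 MPa
τ_m = K_s·8F_mD/(πd³) = 1.0644 × 179.69 = 191.25 MPa
Goodman: 1/n_f = τ_a/S_se + τ_m/S_su = 75.154/359 + 191.25/898 = 0.20934 + 0.21298 = 0.42232
n_f = 1/0.42232 = 2.368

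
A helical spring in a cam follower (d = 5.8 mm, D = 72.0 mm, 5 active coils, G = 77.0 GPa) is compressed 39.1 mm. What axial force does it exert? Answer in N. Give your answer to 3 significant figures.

k = Gd⁴/(8D³N_a) = (77.0×10³)(5.8⁴)/(8·72.0³·5) = 5.8364 N/mm
F = k·δ = 5.8364 × 39.1 = 228.2 N

228 N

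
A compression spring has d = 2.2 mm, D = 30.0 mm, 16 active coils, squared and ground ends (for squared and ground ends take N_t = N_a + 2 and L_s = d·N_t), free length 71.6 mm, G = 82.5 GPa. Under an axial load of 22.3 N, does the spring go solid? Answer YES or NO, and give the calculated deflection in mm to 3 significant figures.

YES, δ = 39.9 mm

k = Gd⁴/(8D³N_a) = (82.5×10³)(2.2⁴)/(8·30.0³·16) = 0.5592 N/mm
N_t = 18; L_s = 2.2·18 = 39.6 mm; δ_solid = L₀ − L_s = 71.6 − 39.6 = 32 mm
δ = F/k = 22.3/0.5592 = 39.878 mm
δ ≥ δ_solid → spring goes solid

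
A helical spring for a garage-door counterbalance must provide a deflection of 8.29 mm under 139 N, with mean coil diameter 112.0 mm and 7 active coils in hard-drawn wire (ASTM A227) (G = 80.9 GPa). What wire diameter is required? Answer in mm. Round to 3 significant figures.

11.3 mm

Required rate k = F/δ = 139/8.29 = 16.767 N/mm
d = (8D³N_a·k / G)^(1/4) = (8·112.0³·7·16.767 / (80.9×10³))^0.25
  = (16306)^0.25 = 11.3003 mm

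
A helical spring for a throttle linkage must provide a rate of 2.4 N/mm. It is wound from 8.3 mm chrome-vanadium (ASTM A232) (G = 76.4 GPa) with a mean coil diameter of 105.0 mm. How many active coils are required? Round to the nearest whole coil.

16

N_a = Gd⁴/(8D³k) = (76.4×10³ × 8.3⁴)/(8 × 105.0³ × 2.4)
    = 3.62582e+08 / 2.22264e+07 = 16.31 → 16 coils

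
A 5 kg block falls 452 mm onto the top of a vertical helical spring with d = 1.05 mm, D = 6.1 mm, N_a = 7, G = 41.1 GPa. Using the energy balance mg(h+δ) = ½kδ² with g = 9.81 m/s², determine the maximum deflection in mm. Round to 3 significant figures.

119 mm

k = Gd⁴/(8D³N_a) = (41.1×10³)(1.05⁴)/(8·6.1³·7) = 3.9303 N/mm
W = mg = 5 × 9.81 = 49.05 N
½kδ² − Wδ − Wh = 0 → δ = (W + √(W² + 2kWh))/k
δ = (49.05 + √(2405.9 + 174273))/3.9303 = (49.05 + 420.33)/3.9303 = 119.43 mm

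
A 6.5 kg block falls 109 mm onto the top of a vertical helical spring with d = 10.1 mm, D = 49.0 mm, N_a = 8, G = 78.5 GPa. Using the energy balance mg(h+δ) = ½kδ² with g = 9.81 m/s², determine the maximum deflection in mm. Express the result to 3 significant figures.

k = Gd⁴/(8D³N_a) = (78.5×10³)(10.1⁴)/(8·49.0³·8) = 108.49 N/mm
W = mg = 6.5 × 9.81 = 63.765 N
½kδ² − Wδ − Wh = 0 → δ = (W + √(W² + 2kWh))/k
δ = (63.765 + √(4066 + 1.50808e+06))/108.49 = (63.765 + 1229.7)/108.49 = 11.922 mm

11.9 mm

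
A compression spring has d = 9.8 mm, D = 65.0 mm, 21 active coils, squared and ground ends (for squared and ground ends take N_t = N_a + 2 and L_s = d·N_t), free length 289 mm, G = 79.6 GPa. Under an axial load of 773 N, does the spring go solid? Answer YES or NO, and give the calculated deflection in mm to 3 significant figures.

NO, δ = 48.6 mm

k = Gd⁴/(8D³N_a) = (79.6×10³)(9.8⁴)/(8·65.0³·21) = 15.914 N/mm
N_t = 23; L_s = 9.8·23 = 225.4 mm; δ_solid = L₀ − L_s = 289 − 225.4 = 63.6 mm
δ = F/k = 773/15.914 = 48.575 mm
δ < δ_solid → spring does not go solid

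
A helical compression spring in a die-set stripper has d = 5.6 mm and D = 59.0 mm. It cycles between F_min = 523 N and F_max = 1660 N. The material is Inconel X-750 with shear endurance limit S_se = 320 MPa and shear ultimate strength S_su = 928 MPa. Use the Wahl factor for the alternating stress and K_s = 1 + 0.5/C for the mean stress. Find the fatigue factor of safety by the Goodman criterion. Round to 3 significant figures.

0.359

C = D/d = 59.0/5.6 = 10.5357; K_W = (4C−1)/(4C−4)+0.615/C = 1.1370; K_s = 1+0.5/C = 1.0475
F_a = (F_max−F_min)/2 = 568.5 N; F_m = (F_max+F_min)/2 = 1091.5 N
τ_a = K_W·8F_aD/(πd³) = 1.1370 × 486.36 = 553 MPa
τ_m = K_s·8F_mD/(πd³) = 1.0475 × 933.8 = 978.11 MPa
Goodman: 1/n_f = τ_a/S_se + τ_m/S_su = 553/320 + 978.11/928 = 1.72814 + 1.05400 = 2.7821
n_f = 1/2.7821 = 0.3594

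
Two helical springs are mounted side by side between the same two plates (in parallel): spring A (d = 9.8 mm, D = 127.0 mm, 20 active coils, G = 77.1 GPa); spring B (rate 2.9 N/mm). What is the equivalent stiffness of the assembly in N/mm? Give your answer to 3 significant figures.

5.07 N/mm

k_A = Gd⁴/(8D³N_a) = (77.1×10³)(9.8⁴)/(8·127.0³·20) = 2.1698 N/mm
Parallel: k_eq = 2.1698 + 2.9 = 5.0698 N/mm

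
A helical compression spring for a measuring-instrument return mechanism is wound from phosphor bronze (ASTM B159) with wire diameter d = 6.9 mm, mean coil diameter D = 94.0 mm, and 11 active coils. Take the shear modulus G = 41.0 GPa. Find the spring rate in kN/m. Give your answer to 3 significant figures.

k = Gd⁴/(8D³N_a) = (41.0×10³ × 6.9⁴) / (8 × 94.0³ × 11)
  = 9.29352e+07 / 7.30914e+07 = 1.2715 N/mm

1.27 kN/m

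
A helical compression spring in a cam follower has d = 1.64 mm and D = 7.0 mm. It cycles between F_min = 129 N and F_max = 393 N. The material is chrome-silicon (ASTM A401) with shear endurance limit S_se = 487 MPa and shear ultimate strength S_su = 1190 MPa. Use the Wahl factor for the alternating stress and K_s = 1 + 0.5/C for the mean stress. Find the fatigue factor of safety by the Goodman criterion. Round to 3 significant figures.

C = D/d = 7.0/1.64 = 4.2683; K_W = (4C−1)/(4C−4)+0.615/C = 1.3736; K_s = 1+0.5/C = 1.1171
F_a = (F_max−F_min)/2 = 132 N; F_m = (F_max+F_min)/2 = 261 N
τ_a = K_W·8F_aD/(πd³) = 1.3736 × 533.43 = 732.71 MPa
τ_m = K_s·8F_mD/(πd³) = 1.1171 × 1054.7 = 1178.3 MPa
Goodman: 1/n_f = τ_a/S_se + τ_m/S_su = 732.71/487 + 1178.3/1190 = 1.50453 + 0.99017 = 2.4947
n_f = 1/2.4947 = 0.4009

0.401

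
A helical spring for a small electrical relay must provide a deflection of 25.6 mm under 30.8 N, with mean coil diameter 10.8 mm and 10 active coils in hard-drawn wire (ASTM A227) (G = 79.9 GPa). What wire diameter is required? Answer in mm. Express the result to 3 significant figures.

1.11 mm

Required rate k = F/δ = 30.8/25.6 = 1.2031 N/mm
d = (8D³N_a·k / G)^(1/4) = (8·10.8³·10·1.2031 / (79.9×10³))^0.25
  = (1.5175)^0.25 = 1.1099 mm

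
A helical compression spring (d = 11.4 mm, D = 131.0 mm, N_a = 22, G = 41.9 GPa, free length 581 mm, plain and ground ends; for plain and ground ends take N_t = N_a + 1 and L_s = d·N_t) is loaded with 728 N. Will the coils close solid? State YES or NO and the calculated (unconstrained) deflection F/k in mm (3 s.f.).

k = Gd⁴/(8D³N_a) = (41.9×10³)(11.4⁴)/(8·131.0³·22) = 1.7886 N/mm
N_t = 23; L_s = 11.4·23 = 262.2 mm; δ_solid = L₀ − L_s = 581 − 262.2 = 318.8 mm
δ = F/k = 728/1.7886 = 407.03 mm
δ ≥ δ_solid → spring goes solid

YES, δ = 407 mm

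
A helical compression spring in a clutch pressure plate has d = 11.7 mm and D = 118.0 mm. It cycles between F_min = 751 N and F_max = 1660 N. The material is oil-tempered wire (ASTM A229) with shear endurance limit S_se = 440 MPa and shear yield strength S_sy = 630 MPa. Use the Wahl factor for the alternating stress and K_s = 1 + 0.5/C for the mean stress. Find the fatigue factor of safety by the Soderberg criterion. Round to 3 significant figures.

1.67

C = D/d = 118.0/11.7 = 10.0855; K_W = (4C−1)/(4C−4)+0.615/C = 1.1435; K_s = 1+0.5/C = 1.0496
F_a = (F_max−F_min)/2 = 454.5 N; F_m = (F_max+F_min)/2 = 1205.5 N
τ_a = K_W·8F_aD/(πd³) = 1.1435 × 85.27 = 97.509 MPa
τ_m = K_s·8F_mD/(πd³) = 1.0496 × 226.17 = 237.38 MPa
Soderberg: 1/n_f = τ_a/S_se + τ_m/S_sy = 97.509/440 + 237.38/630 = 0.22161 + 0.37680 = 0.59841
n_f = 1/0.59841 = 1.671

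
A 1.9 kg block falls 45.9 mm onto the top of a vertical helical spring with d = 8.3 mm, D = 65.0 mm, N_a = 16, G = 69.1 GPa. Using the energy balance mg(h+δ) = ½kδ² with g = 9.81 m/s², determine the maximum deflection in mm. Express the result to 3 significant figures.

k = Gd⁴/(8D³N_a) = (69.1×10³)(8.3⁴)/(8·65.0³·16) = 9.3291 N/mm
W = mg = 1.9 × 9.81 = 18.639 N
½kδ² − Wδ − Wh = 0 → δ = (W + √(W² + 2kWh))/k
δ = (18.639 + √(347.41 + 15962.7))/9.3291 = (18.639 + 127.71)/9.3291 = 15.687 mm

15.7 mm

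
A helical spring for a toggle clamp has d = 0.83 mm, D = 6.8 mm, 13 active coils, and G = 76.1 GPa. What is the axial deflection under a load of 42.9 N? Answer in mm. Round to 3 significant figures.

38.8 mm

k = Gd⁴/(8D³N_a) = (76.1×10³)(0.83⁴)/(8·6.8³·13) = 1.1044 N/mm
δ = F/k = 42.9 / 1.1044 = 38.844 mm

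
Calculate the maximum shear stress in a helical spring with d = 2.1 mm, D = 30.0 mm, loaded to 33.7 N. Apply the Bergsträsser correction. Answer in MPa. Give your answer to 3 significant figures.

Spring index C = D/d = 30.0/2.1 = 14.2857
K_B = (4C+2)/(4C−3) = 59.143/54.143 = 1.0923
τ₀ = 8FD/(πd³) = 8·33.7·30.0/(π·2.1³) = 8088/29.094 = 277.99 MPa
τ_max = K·τ₀ = 1.0923 × 277.99 = 303.66 MPa

304 MPa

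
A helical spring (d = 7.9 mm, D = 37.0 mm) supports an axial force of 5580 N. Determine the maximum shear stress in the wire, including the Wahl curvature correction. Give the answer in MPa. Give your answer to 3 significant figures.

1420 MPa

Spring index C = D/d = 37.0/7.9 = 4.6835
K_W = (4C−1)/(4C−4) + 0.615/C = 17.734/14.734 + 0.1313 = 1.3349
τ₀ = 8FD/(πd³) = 8·5580·37.0/(π·7.9³) = 1.65168e+06/1548.9 = 1066.3 MPa
τ_max = K·τ₀ = 1.3349 × 1066.3 = 1423.5 MPa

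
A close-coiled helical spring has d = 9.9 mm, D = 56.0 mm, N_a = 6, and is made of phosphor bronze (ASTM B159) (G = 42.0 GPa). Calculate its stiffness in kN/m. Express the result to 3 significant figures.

47.9 kN/m

k = Gd⁴/(8D³N_a) = (42.0×10³ × 9.9⁴) / (8 × 56.0³ × 6)
  = 4.0345e+08 / 8.42957e+06 = 47.861 N/mm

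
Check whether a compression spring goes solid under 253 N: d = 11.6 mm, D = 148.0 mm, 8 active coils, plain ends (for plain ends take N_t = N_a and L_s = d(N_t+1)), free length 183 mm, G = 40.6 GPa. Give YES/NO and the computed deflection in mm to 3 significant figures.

k = Gd⁴/(8D³N_a) = (40.6×10³)(11.6⁴)/(8·148.0³·8) = 3.5432 N/mm
N_t = 8; L_s = 11.6·9 = 104.4 mm; δ_solid = L₀ − L_s = 183 − 104.4 = 78.6 mm
δ = F/k = 253/3.5432 = 71.405 mm
δ < δ_solid → spring does not go solid

NO, δ = 71.4 mm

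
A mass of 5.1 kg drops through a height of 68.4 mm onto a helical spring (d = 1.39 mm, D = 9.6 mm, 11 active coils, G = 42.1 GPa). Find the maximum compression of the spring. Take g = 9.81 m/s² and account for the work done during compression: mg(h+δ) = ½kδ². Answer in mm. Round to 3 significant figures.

88.1 mm

k = Gd⁴/(8D³N_a) = (42.1×10³)(1.39⁴)/(8·9.6³·11) = 2.0186 N/mm
W = mg = 5.1 × 9.81 = 50.031 N
½kδ² − Wδ − Wh = 0 → δ = (W + √(W² + 2kWh))/k
δ = (50.031 + √(2503.1 + 13815.6))/2.0186 = (50.031 + 127.74)/2.0186 = 88.07 mm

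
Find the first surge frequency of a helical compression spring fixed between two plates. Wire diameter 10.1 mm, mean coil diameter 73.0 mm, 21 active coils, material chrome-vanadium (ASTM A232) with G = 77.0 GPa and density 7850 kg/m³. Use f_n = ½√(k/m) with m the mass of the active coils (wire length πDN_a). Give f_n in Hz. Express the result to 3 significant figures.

31.8 Hz

k = Gd⁴/(8D³N_a) = (77.0×10³)(10.1⁴)/(8·73.0³·21) = 12.26 N/mm = 12260 N/m
Wire length L = πDN_a = π·73.0·21 = 4816.1 mm
m = ρ·(πd²/4)·L = 7850 × 80.118×10⁻⁶ m² × 4.8161 m = 3.029 kg
f_n = ½√(k/m) = 0.5·√(12260/3.029) = 0.5·√(4047.7) = 31.811 Hz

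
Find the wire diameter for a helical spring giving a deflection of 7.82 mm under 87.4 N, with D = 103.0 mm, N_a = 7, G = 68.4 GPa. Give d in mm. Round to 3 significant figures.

Required rate k = F/δ = 87.4/7.82 = 11.176 N/mm
d = (8D³N_a·k / G)^(1/4) = (8·103.0³·7·11.176 / (68.4×10³))^0.25
  = (9998.8)^0.25 = 9.9997 mm

10.0 mm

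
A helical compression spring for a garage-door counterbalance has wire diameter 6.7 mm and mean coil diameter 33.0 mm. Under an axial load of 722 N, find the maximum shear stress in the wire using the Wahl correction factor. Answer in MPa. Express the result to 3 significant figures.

Spring index C = D/d = 33.0/6.7 = 4.9254
K_W = (4C−1)/(4C−4) + 0.615/C = 18.701/15.701 + 0.1249 = 1.3159
τ₀ = 8FD/(πd³) = 8·722·33.0/(π·6.7³) = 190608/944.87 = 201.73 MPa
τ_max = K·τ₀ = 1.3159 × 201.73 = 265.46 MPa

265 MPa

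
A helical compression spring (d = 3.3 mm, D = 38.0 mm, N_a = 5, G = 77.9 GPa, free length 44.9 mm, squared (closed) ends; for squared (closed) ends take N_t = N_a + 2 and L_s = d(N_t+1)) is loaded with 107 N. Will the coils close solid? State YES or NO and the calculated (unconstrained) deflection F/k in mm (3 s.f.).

YES, δ = 25.4 mm

k = Gd⁴/(8D³N_a) = (77.9×10³)(3.3⁴)/(8·38.0³·5) = 4.209 N/mm
N_t = 7; L_s = 3.3·8 = 26.4 mm; δ_solid = L₀ − L_s = 44.9 − 26.4 = 18.5 mm
δ = F/k = 107/4.209 = 25.422 mm
δ ≥ δ_solid → spring goes solid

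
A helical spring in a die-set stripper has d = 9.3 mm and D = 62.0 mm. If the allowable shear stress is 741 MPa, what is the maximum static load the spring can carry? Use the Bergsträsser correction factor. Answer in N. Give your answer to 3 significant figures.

3120 N

C = D/d = 62.0/9.3 = 6.6667
K_B = (4C+2)/(4C−3) = 28.667/23.667 = 1.2113
τ_max = K·8FD/(πd³) → F_max = τ_allow·πd³/(8DK)
F_max = 741·π·9.3³/(8·62.0·1.2113) = 1.8725e+06/600.79 = 3116.7 N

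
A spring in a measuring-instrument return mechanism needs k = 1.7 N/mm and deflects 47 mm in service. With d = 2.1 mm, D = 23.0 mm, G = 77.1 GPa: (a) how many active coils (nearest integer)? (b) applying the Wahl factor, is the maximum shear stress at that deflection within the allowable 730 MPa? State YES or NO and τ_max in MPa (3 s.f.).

(a) 9 coils; (b) YES, τ_max = 576 MPa

N_a = Gd⁴/(8D³k) = (77.1×10³)(2.1⁴)/(8·23.0³·1.7) = 9.062 → N_a = 9
Actual rate k = Gd⁴/(8D³·9) = 1.7117 N/mm
Working load F = kδ = 1.7117·47 = 80.448 N
C = 23.0/2.1 = 10.9524; K_W = (4C−1)/(4C−4)+0.615/C = 1.1315
τ_max = K_W·8FD/(πd³) = 1.1315·508.77 = 575.68 MPa
τ_max ≤ 730 MPa → acceptable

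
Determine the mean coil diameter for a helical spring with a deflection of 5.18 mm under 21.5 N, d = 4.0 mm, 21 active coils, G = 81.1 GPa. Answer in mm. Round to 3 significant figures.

Required rate k = F/δ = 21.5/5.18 = 4.1506 N/mm
D = (Gd⁴/(8N_a·k))^(1/3) = (81.1×10³·4.0⁴/(8·21·4.1506))^(1/3)
  = (29774.4)^(1/3) = 30.9942 mm

31.0 mm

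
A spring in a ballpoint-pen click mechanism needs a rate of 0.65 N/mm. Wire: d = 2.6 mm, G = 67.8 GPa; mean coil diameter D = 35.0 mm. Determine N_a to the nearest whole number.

14

N_a = Gd⁴/(8D³k) = (67.8×10³ × 2.6⁴)/(8 × 35.0³ × 0.65)
    = 3.0983e+06 / 222950 = 13.9 → 14 coils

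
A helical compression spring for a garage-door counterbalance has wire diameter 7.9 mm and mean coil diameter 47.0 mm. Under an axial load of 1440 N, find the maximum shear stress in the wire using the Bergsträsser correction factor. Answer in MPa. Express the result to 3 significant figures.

434 MPa

Spring index C = D/d = 47.0/7.9 = 5.9494
K_B = (4C+2)/(4C−3) = 25.797/20.797 = 1.2404
τ₀ = 8FD/(πd³) = 8·1440·47.0/(π·7.9³) = 541440/1548.9 = 349.56 MPa
τ_max = K·τ₀ = 1.2404 × 349.56 = 433.6 MPa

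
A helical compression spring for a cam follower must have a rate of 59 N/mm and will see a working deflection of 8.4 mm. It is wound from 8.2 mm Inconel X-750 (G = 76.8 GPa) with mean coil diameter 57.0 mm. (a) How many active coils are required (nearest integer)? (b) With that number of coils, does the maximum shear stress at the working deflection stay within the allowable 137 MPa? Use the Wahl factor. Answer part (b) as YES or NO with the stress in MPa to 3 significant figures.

(a) 4 coils; (b) NO, τ_max = 157 MPa

N_a = Gd⁴/(8D³k) = (76.8×10³)(8.2⁴)/(8·57.0³·59) = 3.972 → N_a = 4
Actual rate k = Gd⁴/(8D³·4) = 58.593 N/mm
Working load F = kδ = 58.593·8.4 = 492.18 N
C = 57.0/8.2 = 6.9512; K_W = (4C−1)/(4C−4)+0.615/C = 1.2145
τ_max = K_W·8FD/(πd³) = 1.2145·129.57 = 157.36 MPa
τ_max > 137 MPa → exceeds allowable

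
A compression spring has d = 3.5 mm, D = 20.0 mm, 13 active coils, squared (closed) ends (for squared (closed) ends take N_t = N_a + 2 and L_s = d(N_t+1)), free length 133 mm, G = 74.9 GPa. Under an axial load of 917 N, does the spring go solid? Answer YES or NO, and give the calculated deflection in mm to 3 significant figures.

NO, δ = 67.9 mm

k = Gd⁴/(8D³N_a) = (74.9×10³)(3.5⁴)/(8·20.0³·13) = 13.509 N/mm
N_t = 15; L_s = 3.5·16 = 56 mm; δ_solid = L₀ − L_s = 133 − 56 = 77 mm
δ = F/k = 917/13.509 = 67.88 mm
δ < δ_solid → spring does not go solid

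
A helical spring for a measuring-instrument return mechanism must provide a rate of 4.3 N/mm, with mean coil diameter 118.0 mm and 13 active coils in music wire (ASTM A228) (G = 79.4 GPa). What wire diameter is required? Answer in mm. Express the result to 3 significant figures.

9.81 mm

d = (8D³N_a·k / G)^(1/4) = (8·118.0³·13·4.3 / (79.4×10³))^0.25
  = (9254)^0.25 = 9.8080 mm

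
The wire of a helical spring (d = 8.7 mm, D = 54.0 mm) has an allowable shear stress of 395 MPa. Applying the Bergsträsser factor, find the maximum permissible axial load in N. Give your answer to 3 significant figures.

1540 N

C = D/d = 54.0/8.7 = 6.2069
K_B = (4C+2)/(4C−3) = 26.828/21.828 = 1.2291
τ_max = K·8FD/(πd³) → F_max = τ_allow·πd³/(8DK)
F_max = 395·π·8.7³/(8·54.0·1.2291) = 8.1716e+05/530.96 = 1539 N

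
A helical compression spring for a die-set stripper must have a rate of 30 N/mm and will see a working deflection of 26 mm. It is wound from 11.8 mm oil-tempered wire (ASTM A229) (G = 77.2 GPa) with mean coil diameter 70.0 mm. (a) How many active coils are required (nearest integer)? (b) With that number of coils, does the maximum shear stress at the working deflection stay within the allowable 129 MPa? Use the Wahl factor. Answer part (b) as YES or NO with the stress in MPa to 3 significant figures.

N_a = Gd⁴/(8D³k) = (77.2×10³)(11.8⁴)/(8·70.0³·30) = 18.18 → N_a = 18
Actual rate k = Gd⁴/(8D³·18) = 30.303 N/mm
Working load F = kδ = 30.303·26 = 787.88 N
C = 70.0/11.8 = 5.9322; K_W = (4C−1)/(4C−4)+0.615/C = 1.2557
τ_max = K_W·8FD/(πd³) = 1.2557·85.478 = 107.34 MPa
τ_max ≤ 129 MPa → acceptable

(a) 18 coils; (b) YES, τ_max = 107 MPa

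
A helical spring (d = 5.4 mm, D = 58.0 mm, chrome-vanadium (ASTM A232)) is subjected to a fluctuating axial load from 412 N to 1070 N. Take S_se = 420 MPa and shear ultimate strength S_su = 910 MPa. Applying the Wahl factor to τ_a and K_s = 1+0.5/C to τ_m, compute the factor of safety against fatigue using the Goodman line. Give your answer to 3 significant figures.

C = D/d = 58.0/5.4 = 10.7407; K_W = (4C−1)/(4C−4)+0.615/C = 1.1343; K_s = 1+0.5/C = 1.0466
F_a = (F_max−F_min)/2 = 329 N; F_m = (F_max+F_min)/2 = 741 N
τ_a = K_W·8F_aD/(πd³) = 1.1343 × 308.59 = 350.02 MPa
τ_m = K_s·8F_mD/(πd³) = 1.0466 × 695.03 = 727.39 MPa
Goodman: 1/n_f = τ_a/S_se + τ_m/S_su = 350.02/420 + 727.39/910 = 0.83338 + 0.79933 = 1.6327
n_f = 1/1.6327 = 0.6125

0.612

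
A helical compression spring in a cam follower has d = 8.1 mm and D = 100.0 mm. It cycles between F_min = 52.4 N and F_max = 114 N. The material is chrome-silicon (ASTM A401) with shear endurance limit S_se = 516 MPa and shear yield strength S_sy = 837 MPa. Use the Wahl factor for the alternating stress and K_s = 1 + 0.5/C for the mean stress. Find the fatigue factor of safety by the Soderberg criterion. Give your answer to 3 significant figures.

12.3

C = D/d = 100.0/8.1 = 12.3457; K_W = (4C−1)/(4C−4)+0.615/C = 1.1159; K_s = 1+0.5/C = 1.0405
F_a = (F_max−F_min)/2 = 30.8 N; F_m = (F_max+F_min)/2 = 83.2 N
τ_a = K_W·8F_aD/(πd³) = 1.1159 × 14.758 = 16.469 MPa
τ_m = K_s·8F_mD/(πd³) = 1.0405 × 39.867 = 41.481 MPa
Soderberg: 1/n_f = τ_a/S_se + τ_m/S_sy = 16.469/516 + 41.481/837 = 0.03192 + 0.04956 = 0.081476
n_f = 1/0.081476 = 12.27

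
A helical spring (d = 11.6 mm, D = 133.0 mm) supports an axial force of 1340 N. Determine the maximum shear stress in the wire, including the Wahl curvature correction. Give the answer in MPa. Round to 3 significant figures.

327 MPa

Spring index C = D/d = 133.0/11.6 = 11.4655
K_W = (4C−1)/(4C−4) + 0.615/C = 44.862/41.862 + 0.0536 = 1.1253
τ₀ = 8FD/(πd³) = 8·1340·133.0/(π·11.6³) = 1.42576e+06/4903.7 = 290.75 MPa
τ_max = K·τ₀ = 1.1253 × 290.75 = 327.18 MPa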